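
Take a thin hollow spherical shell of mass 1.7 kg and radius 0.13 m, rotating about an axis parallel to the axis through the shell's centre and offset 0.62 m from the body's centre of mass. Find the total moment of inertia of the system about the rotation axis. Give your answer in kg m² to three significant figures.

I_cm = (2/3)MR² = (2/3)(1.7)(0.13)² = 0.019153 kg m²; centre at d = 0.62 m, so I = I_cm + Md² gives I = 0.019153 + (1.7)(0.62)² = 0.67263 kg m².

0.673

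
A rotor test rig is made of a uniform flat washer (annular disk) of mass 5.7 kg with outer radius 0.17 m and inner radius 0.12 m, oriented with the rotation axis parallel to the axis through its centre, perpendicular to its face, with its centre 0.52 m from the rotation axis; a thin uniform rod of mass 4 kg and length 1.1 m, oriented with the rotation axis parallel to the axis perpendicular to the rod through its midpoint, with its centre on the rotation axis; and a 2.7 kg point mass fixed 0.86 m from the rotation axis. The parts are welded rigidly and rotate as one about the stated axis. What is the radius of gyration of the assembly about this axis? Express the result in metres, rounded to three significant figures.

0.573

Annular disk: I_cm = (1/2)M(R²+r²) = (1/2)(5.7)[(0.17)² + (0.12)²] = 0.12341 kg·m²; centre at d = 0.52 m, so I = I_cm + Md² gives I = 0.12341 + (5.7)(0.52)² = 1.6647 kg·m².
Thin rod: I_cm = (1/12)ML² = (1/12)(4)(1.1)² = 0.40333 kg·m²; axis through the centre, so I = 0.40333 kg·m².
Point mass: I_cm = 0; centre at d = 0.86 m, so I = I_cm + Md² gives I = 0 + (2.7)(0.86)² = 1.9969 kg·m².
Total I = 4.0649 kg·m²; total mass M = 12.4 kg.
k = √(I/M) = √(4.0649/12.4) = 0.57255 m.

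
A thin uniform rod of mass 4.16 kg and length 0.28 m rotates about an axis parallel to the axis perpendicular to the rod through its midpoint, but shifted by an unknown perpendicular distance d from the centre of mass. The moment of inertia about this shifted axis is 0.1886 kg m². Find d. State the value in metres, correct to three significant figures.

0.197

About the centre-of-mass axis, I_cm = (1/12)ML² = (1/12)(4.16)(0.28)² = 0.027179 kg m².
Parallel axis theorem: I = I_cm + Md², so Md² = 0.1886 − 0.027179 = 0.16142 kg m².
d = √(0.16142 / 4.16) = 0.19699 m.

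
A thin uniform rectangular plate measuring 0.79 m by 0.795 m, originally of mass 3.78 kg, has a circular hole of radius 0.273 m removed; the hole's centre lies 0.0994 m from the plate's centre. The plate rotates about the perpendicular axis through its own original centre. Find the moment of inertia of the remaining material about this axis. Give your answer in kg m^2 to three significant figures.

Unpierced body about its centre: I₀ = (1/12)M(a²+b²) = (1/12)(3.78)[(0.79)² + (0.795)²] = 0.39568 kg m^2.
The removed disk has mass m = M·πr²/(ab) = (3.78)·π(0.273)²/(0.79·0.795) = 1.4092 kg (same uniform areal density).
Its moment of inertia about the rotation axis (parallel-axis theorem): I_hole = (1/2)mr² + md² = (1/2)(1.4092)(0.273)² + (1.4092)(0.0994)² = 0.066437 kg m^2.
Treating the hole as negative mass, I = I₀ − I_hole = 0.39568 − 0.066437 = 0.32924 kg m^2.

0.329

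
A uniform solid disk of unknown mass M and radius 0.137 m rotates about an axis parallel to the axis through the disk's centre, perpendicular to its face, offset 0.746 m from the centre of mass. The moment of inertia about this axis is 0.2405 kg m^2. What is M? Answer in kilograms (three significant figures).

I = I_cm + Md² = (1/2)MR² + Md² = M·[0.5·(0.137)² + (0.746)²] = M·0.5659.
So M = 0.2405 / 0.5659 = 0.42499 kg.

0.425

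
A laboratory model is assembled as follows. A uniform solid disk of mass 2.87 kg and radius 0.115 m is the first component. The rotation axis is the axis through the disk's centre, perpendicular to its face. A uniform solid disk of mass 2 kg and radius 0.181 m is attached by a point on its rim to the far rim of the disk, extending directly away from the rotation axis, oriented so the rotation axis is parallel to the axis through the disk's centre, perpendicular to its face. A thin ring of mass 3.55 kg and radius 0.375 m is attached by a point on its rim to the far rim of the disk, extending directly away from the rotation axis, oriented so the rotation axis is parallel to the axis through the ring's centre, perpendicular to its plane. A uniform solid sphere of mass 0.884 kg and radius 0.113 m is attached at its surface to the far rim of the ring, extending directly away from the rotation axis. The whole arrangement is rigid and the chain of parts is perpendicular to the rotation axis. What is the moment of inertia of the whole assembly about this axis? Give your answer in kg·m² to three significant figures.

Solid disk: I_cm = (1/2)MR² = (1/2)(2.87)(0.115)² = 0.018978 kg·m²; axis through the centre, so I = 0.018978 kg·m².
Solid disk: I_cm = (1/2)MR² = (1/2)(2)(0.181)² = 0.032761 kg·m²; centre at d = 0.115 + 0.181 = 0.296 m, so the parallel axis theorem gives I = 0.032761 + (2)(0.296)² = 0.20799 kg·m².
Thin ring: I_cm = MR² = (3.55)(0.375)² = 0.49922 kg·m²; centre at d = 0.115 + 0.181 + 0.181 + 0.375 = 0.852 m, so the parallel axis theorem gives I = 0.49922 + (3.55)(0.852)² = 3.0762 kg·m².
Solid sphere: I_cm = (2/5)MR² = (2/5)(0.884)(0.113)² = 0.0045151 kg·m²; centre at d = 0.115 + 0.181 + 0.181 + 0.375 + 0.375 + 0.113 = 1.34 m, so the parallel axis theorem gives I = 0.0045151 + (0.884)(1.34)² = 1.5918 kg·m².
Total I = 0.018978 + 0.20799 + 3.0762 + 1.5918 = 4.895 kg·m².

4.89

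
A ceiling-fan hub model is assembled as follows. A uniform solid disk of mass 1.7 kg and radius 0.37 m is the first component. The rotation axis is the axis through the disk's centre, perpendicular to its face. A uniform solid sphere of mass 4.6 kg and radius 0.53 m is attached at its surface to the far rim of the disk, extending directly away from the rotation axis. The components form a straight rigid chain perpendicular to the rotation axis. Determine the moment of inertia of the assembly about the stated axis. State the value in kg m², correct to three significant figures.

Solid disk: I_cm = (1/2)MR² = (1/2)(1.7)(0.37)² = 0.11636 kg m²; axis through the centre, so I = 0.11636 kg m².
Solid sphere: I_cm = (2/5)MR² = (2/5)(4.6)(0.53)² = 0.51686 kg m²; centre at d = 0.37 + 0.53 = 0.9 m, so the parallel axis theorem gives I = 0.51686 + (4.6)(0.9)² = 4.2429 kg m².
Total I = 0.11636 + 4.2429 = 4.3592 kg m².

4.36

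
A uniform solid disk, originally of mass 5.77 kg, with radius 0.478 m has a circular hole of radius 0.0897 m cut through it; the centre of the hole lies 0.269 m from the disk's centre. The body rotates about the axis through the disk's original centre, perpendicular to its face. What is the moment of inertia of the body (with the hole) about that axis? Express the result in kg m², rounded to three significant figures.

Unpierced body about its centre: I₀ = (1/2)MR² = (1/2)(5.77)(0.478)² = 0.65918 kg m².
The removed disk has mass m = M·(r/R)² = (5.77)(0.0897/0.478)² = 0.20319 kg (same uniform areal density).
Its moment of inertia about the rotation axis (parallel-axis theorem): I_hole = (1/2)mr² + md² = (1/2)(0.20319)(0.0897)² + (0.20319)(0.269)² = 0.015521 kg m².
Treating the hole as negative mass, I = I₀ − I_hole = 0.65918 − 0.015521 = 0.64366 kg m².

0.644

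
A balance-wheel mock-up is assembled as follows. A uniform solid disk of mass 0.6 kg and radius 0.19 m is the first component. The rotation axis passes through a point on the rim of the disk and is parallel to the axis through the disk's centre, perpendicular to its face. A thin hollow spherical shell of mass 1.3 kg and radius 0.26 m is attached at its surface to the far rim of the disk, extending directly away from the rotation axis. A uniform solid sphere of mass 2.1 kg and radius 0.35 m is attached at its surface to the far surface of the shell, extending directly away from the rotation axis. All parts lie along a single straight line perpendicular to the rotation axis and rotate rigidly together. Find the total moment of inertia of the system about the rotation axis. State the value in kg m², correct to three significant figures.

4.01

Solid disk: I_cm = (1/2)MR² = (1/2)(0.6)(0.19)² = 0.01083 kg m²; centre at d = 0.19 m, so the parallel axis theorem gives I = 0.01083 + (0.6)(0.19)² = 0.03249 kg m².
Spherical shell: I_cm = (2/3)MR² = (2/3)(1.3)(0.26)² = 0.058587 kg m²; centre at d = 0.19 + 0.19 + 0.26 = 0.64 m, so the parallel axis theorem gives I = 0.058587 + (1.3)(0.64)² = 0.59107 kg m².
Solid sphere: I_cm = (2/5)MR² = (2/5)(2.1)(0.35)² = 0.1029 kg m²; centre at d = 0.19 + 0.19 + 0.26 + 0.26 + 0.35 = 1.25 m, so the parallel axis theorem gives I = 0.1029 + (2.1)(1.25)² = 3.3841 kg m².
Total I = 0.03249 + 0.59107 + 3.3841 = 4.0077 kg m².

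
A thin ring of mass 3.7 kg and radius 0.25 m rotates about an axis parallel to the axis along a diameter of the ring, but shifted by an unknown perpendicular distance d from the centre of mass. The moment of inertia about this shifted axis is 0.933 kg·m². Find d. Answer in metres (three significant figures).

0.470

About the centre-of-mass axis, I_cm = (1/2)MR² = (1/2)(3.7)(0.25)² = 0.11563 kg·m².
Parallel axis theorem: I = I_cm + Md², so Md² = 0.933 − 0.11563 = 0.81738 kg·m².
d = √(0.81738 / 3.7) = 0.47001 m.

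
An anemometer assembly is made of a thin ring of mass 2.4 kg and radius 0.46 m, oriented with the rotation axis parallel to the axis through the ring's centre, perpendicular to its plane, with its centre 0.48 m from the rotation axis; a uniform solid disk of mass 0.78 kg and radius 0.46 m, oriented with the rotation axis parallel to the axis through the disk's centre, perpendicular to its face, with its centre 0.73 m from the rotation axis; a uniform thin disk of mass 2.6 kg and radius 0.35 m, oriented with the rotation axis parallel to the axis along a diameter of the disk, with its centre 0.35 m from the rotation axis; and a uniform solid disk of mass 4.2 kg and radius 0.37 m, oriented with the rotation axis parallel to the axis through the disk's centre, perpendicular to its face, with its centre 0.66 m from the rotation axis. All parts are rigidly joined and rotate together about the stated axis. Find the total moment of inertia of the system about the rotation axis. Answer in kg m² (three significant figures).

Thin ring: I_cm = MR² = (2.4)(0.46)² = 0.50784 kg m²; centre at d = 0.48 m, so I = I_cm + Md² gives I = 0.50784 + (2.4)(0.48)² = 1.0608 kg m².
Solid disk: I_cm = (1/2)MR² = (1/2)(0.78)(0.46)² = 0.082524 kg m²; centre at d = 0.73 m, so I = I_cm + Md² gives I = 0.082524 + (0.78)(0.73)² = 0.49819 kg m².
Thin disk: I_cm = (1/4)MR² = (1/4)(2.6)(0.35)² = 0.079625 kg m²; centre at d = 0.35 m, so I = I_cm + Md² gives I = 0.079625 + (2.6)(0.35)² = 0.39812 kg m².
Solid disk: I_cm = (1/2)MR² = (1/2)(4.2)(0.37)² = 0.28749 kg m²; centre at d = 0.66 m, so I = I_cm + Md² gives I = 0.28749 + (4.2)(0.66)² = 2.117 kg m².
Total I = 1.0608 + 0.49819 + 0.39812 + 2.117 = 4.0741 kg m².

4.07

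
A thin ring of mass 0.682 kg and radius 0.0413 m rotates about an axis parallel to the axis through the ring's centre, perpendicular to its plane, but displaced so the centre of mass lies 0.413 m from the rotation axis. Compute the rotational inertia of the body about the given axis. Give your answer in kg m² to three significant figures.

0.117

I_cm = MR² = (0.682)(0.0413)² = 0.0011633 kg m²; centre at d = 0.413 m, so I = I_cm + Md² gives I = 0.0011633 + (0.682)(0.413)² = 0.11749 kg m².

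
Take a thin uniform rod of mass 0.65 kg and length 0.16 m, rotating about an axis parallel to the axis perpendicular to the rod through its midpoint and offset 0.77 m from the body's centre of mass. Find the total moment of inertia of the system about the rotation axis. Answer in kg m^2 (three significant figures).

0.387

I_cm = (1/12)ML² = (1/12)(0.65)(0.16)² = 0.0013867 kg m^2; centre at d = 0.77 m, so I = I_cm + Md² gives I = 0.0013867 + (0.65)(0.77)² = 0.38677 kg m^2.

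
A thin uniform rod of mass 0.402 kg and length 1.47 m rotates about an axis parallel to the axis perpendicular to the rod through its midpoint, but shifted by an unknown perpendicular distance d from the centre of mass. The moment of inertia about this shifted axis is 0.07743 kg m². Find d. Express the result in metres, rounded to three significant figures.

0.112

About the centre-of-mass axis, I_cm = (1/12)ML² = (1/12)(0.402)(1.47)² = 0.07239 kg m².
Parallel axis theorem: I = I_cm + Md², so Md² = 0.07743 − 0.07239 = 0.0050398 kg m².
d = √(0.0050398 / 0.402) = 0.11197 m.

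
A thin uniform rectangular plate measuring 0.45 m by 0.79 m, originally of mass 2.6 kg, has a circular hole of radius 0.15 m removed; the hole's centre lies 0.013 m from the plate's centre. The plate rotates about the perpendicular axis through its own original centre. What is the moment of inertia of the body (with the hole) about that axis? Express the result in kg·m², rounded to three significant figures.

Unpierced body about its centre: I₀ = (1/12)M(a²+b²) = (1/12)(2.6)[(0.45)² + (0.79)²] = 0.1791 kg·m².
The removed disk has mass m = M·πr²/(ab) = (2.6)·π(0.15)²/(0.45·0.79) = 0.51697 kg (same uniform areal density).
Its moment of inertia about the rotation axis (parallel-axis theorem): I_hole = (1/2)mr² + md² = (1/2)(0.51697)(0.15)² + (0.51697)(0.013)² = 0.0059033 kg·m².
Treating the hole as negative mass, I = I₀ − I_hole = 0.1791 − 0.0059033 = 0.17319 kg·m².

0.173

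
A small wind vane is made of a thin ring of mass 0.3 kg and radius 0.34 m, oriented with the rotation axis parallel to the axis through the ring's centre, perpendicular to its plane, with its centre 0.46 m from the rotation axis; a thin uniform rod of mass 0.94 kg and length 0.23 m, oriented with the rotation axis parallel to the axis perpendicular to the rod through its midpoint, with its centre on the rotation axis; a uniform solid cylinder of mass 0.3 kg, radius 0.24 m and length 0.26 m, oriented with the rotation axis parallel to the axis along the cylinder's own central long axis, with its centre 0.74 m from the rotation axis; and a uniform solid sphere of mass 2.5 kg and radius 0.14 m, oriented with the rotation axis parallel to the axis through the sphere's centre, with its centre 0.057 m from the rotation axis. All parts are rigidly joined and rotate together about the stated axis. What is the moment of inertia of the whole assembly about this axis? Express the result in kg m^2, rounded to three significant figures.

Thin ring: I_cm = MR² = (0.3)(0.34)² = 0.03468 kg m^2; centre at d = 0.46 m, so the parallel axis theorem gives I = 0.03468 + (0.3)(0.46)² = 0.09816 kg m^2.
Thin rod: I_cm = (1/12)ML² = (1/12)(0.94)(0.23)² = 0.0041438 kg m^2; axis through the centre, so I = 0.0041438 kg m^2.
Solid cylinder: I_cm = (1/2)MR² = (1/2)(0.3)(0.24)² = 0.00864 kg m^2; centre at d = 0.74 m, so the parallel axis theorem gives I = 0.00864 + (0.3)(0.74)² = 0.17292 kg m^2.
Solid sphere: I_cm = (2/5)MR² = (2/5)(2.5)(0.14)² = 0.0196 kg m^2; centre at d = 0.057 m, so the parallel axis theorem gives I = 0.0196 + (2.5)(0.057)² = 0.027723 kg m^2.
Total I = 0.09816 + 0.0041438 + 0.17292 + 0.027723 = 0.30295 kg m^2.

0.303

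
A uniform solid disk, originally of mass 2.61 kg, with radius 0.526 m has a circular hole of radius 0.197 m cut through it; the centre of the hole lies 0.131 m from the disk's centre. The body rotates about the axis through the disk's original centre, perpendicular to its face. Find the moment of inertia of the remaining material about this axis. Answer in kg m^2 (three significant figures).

Unpierced body about its centre: I₀ = (1/2)MR² = (1/2)(2.61)(0.526)² = 0.36106 kg m^2.
The removed disk has mass m = M·(r/R)² = (2.61)(0.197/0.526)² = 0.3661 kg (same uniform areal density).
Its moment of inertia about the rotation axis (parallel-axis theorem): I_hole = (1/2)mr² + md² = (1/2)(0.3661)(0.197)² + (0.3661)(0.131)² = 0.013387 kg m^2.
Treating the hole as negative mass, I = I₀ − I_hole = 0.36106 − 0.013387 = 0.34768 kg m^2.

0.348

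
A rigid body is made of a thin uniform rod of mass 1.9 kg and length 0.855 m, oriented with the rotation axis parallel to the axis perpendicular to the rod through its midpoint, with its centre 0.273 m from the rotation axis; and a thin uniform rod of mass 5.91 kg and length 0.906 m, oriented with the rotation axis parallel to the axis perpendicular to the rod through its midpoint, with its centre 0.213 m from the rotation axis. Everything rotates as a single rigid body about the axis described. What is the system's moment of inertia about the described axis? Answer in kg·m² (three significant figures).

0.930

Thin rod: I_cm = (1/12)ML² = (1/12)(1.9)(0.855)² = 0.11575 kg·m²; centre at d = 0.273 m, so I = I_cm + Md² gives I = 0.11575 + (1.9)(0.273)² = 0.25735 kg·m².
Thin rod: I_cm = (1/12)ML² = (1/12)(5.91)(0.906)² = 0.40426 kg·m²; centre at d = 0.213 m, so I = I_cm + Md² gives I = 0.40426 + (5.91)(0.213)² = 0.67239 kg·m².
Total I = 0.25735 + 0.67239 = 0.92974 kg·m².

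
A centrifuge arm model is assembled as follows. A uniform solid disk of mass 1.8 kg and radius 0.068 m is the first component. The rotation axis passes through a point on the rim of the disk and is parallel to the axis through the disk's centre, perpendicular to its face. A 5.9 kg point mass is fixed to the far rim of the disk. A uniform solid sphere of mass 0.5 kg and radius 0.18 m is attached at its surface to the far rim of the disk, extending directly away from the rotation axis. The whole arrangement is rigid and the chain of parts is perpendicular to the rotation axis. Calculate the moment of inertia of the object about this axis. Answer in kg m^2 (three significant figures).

Solid disk: I_cm = (1/2)MR² = (1/2)(1.8)(0.068)² = 0.0041616 kg m^2; centre at d = 0.068 m, so the parallel axis theorem gives I = 0.0041616 + (1.8)(0.068)² = 0.012485 kg m^2.
Point mass: I_cm = 0; centre at d = 0.068 + 0.068 = 0.136 m, so the parallel axis theorem gives I = 0 + (5.9)(0.136)² = 0.10913 kg m^2.
Solid sphere: I_cm = (2/5)MR² = (2/5)(0.5)(0.18)² = 0.00648 kg m^2; centre at d = 0.068 + 0.068 + 0.18 = 0.316 m, so the parallel axis theorem gives I = 0.00648 + (0.5)(0.316)² = 0.056408 kg m^2.
Total I = 0.012485 + 0.10913 + 0.056408 = 0.17802 kg m^2.

0.178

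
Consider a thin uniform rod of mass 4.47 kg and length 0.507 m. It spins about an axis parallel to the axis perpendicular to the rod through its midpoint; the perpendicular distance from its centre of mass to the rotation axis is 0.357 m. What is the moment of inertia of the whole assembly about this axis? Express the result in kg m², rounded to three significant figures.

I_cm = (1/12)ML² = (1/12)(4.47)(0.507)² = 0.095751 kg m²; centre at d = 0.357 m, so I = I_cm + Md² gives I = 0.095751 + (4.47)(0.357)² = 0.66545 kg m².

0.665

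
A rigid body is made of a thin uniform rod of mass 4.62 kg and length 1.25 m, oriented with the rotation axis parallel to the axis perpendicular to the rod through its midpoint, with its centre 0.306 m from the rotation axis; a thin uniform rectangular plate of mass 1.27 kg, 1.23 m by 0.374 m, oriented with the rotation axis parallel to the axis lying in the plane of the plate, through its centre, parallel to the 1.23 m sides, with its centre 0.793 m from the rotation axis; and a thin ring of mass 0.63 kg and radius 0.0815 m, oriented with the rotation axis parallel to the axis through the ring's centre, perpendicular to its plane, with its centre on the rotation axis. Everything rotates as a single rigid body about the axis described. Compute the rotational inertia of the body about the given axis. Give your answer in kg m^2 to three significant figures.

Thin rod: I_cm = (1/12)ML² = (1/12)(4.62)(1.25)² = 0.60156 kg m^2; centre at d = 0.306 m, so I = I_cm + Md² gives I = 0.60156 + (4.62)(0.306)² = 1.0342 kg m^2.
Rectangular plate: I_cm = (1/12)Mb² = (1/12)(1.27)(0.374)² = 0.014804 kg m^2; centre at d = 0.793 m, so I = I_cm + Md² gives I = 0.014804 + (1.27)(0.793)² = 0.81344 kg m^2.
Thin ring: I_cm = MR² = (0.63)(0.0815)² = 0.0041846 kg m^2; axis through the centre, so I = 0.0041846 kg m^2.
Total I = 1.0342 + 0.81344 + 0.0041846 = 1.8518 kg m^2.

1.85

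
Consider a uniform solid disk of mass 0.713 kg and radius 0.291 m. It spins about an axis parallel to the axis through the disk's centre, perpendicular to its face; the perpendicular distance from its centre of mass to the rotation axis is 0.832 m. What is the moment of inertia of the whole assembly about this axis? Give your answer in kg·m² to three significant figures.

0.524

I_cm = (1/2)MR² = (1/2)(0.713)(0.291)² = 0.030189 kg·m²; centre at d = 0.832 m, so I = I_cm + Md² gives I = 0.030189 + (0.713)(0.832)² = 0.52374 kg·m².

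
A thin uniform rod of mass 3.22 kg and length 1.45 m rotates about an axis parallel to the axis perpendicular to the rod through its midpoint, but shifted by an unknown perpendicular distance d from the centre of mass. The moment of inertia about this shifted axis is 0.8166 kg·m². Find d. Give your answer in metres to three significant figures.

About the centre-of-mass axis, I_cm = (1/12)ML² = (1/12)(3.22)(1.45)² = 0.56417 kg·m².
Parallel axis theorem: I = I_cm + Md², so Md² = 0.8166 − 0.56417 = 0.25243 kg·m².
d = √(0.25243 / 3.22) = 0.27999 m.

0.280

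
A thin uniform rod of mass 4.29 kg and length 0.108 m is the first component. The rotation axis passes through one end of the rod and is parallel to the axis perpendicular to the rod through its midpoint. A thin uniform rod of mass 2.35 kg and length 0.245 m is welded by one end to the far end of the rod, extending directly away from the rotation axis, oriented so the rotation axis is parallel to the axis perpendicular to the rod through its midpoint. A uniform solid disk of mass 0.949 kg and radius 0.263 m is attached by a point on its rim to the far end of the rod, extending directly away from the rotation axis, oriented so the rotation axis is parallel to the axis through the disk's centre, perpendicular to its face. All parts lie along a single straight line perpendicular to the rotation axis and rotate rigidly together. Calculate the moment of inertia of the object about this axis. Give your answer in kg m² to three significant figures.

Thin rod: I_cm = (1/12)ML² = (1/12)(4.29)(0.108)² = 0.0041699 kg m²; centre at d = 0.054 m, so I = I_cm + Md² gives I = 0.0041699 + (4.29)(0.054)² = 0.01668 kg m².
Thin rod: I_cm = (1/12)ML² = (1/12)(2.35)(0.245)² = 0.011755 kg m²; centre at d = 0.054 + 0.054 + 0.1225 = 0.2305 m, so I = I_cm + Md² gives I = 0.011755 + (2.35)(0.2305)² = 0.13661 kg m².
Solid disk: I_cm = (1/2)MR² = (1/2)(0.949)(0.263)² = 0.032821 kg m²; centre at d = 0.054 + 0.054 + 0.1225 + 0.1225 + 0.263 = 0.616 m, so I = I_cm + Md² gives I = 0.032821 + (0.949)(0.616)² = 0.39292 kg m².
Total I = 0.01668 + 0.13661 + 0.39292 = 0.54621 kg m².

0.546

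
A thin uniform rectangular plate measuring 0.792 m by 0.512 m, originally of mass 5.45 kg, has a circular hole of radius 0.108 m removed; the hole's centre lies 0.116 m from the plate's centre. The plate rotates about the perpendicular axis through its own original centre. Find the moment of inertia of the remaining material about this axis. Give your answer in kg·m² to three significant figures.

Unpierced body about its centre: I₀ = (1/12)M(a²+b²) = (1/12)(5.45)[(0.792)² + (0.512)²] = 0.40394 kg·m².
The removed disk has mass m = M·πr²/(ab) = (5.45)·π(0.108)²/(0.792·0.512) = 0.49249 kg (same uniform areal density).
Its moment of inertia about the rotation axis (parallel-axis theorem): I_hole = (1/2)mr² + md² = (1/2)(0.49249)(0.108)² + (0.49249)(0.116)² = 0.0094992 kg·m².
Treating the hole as negative mass, I = I₀ − I_hole = 0.40394 − 0.0094992 = 0.39444 kg·m².

0.394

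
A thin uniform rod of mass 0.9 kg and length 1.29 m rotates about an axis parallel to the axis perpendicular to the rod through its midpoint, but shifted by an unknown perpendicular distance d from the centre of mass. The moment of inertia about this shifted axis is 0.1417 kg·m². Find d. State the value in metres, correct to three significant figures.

About the centre-of-mass axis, I_cm = (1/12)ML² = (1/12)(0.9)(1.29)² = 0.12481 kg·m².
Parallel axis theorem: I = I_cm + Md², so Md² = 0.1417 − 0.12481 = 0.016892 kg·m².
d = √(0.016892 / 0.9) = 0.137 m.

0.137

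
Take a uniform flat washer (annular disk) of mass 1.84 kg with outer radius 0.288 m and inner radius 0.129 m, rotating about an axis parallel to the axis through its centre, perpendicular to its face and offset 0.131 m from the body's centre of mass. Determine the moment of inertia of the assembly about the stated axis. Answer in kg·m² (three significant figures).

I_cm = (1/2)M(R²+r²) = (1/2)(1.84)[(0.288)² + (0.129)²] = 0.091618 kg·m²; centre at d = 0.131 m, so the parallel axis theorem gives I = 0.091618 + (1.84)(0.131)² = 0.12319 kg·m².

0.123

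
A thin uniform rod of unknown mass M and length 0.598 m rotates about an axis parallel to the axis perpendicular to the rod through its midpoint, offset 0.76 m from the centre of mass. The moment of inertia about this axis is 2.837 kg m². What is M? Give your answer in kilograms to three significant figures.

I = I_cm + Md² = (1/12)ML² + Md² = M·[0.0833333·(0.598)² + (0.76)²] = M·0.6074.
So M = 2.837 / 0.6074 = 4.6707 kg.

4.67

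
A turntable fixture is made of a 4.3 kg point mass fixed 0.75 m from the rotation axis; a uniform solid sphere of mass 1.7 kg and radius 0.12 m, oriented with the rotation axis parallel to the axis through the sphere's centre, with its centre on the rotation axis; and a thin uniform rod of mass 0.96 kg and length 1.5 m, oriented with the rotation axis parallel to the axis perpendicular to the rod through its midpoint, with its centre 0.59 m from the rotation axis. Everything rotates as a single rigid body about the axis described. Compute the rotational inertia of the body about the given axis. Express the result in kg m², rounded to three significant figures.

Point mass: I_cm = 0; centre at d = 0.75 m, so the parallel axis theorem gives I = 0 + (4.3)(0.75)² = 2.4187 kg m².
Solid sphere: I_cm = (2/5)MR² = (2/5)(1.7)(0.12)² = 0.009792 kg m²; axis through the centre, so I = 0.009792 kg m².
Thin rod: I_cm = (1/12)ML² = (1/12)(0.96)(1.5)² = 0.18 kg m²; centre at d = 0.59 m, so the parallel axis theorem gives I = 0.18 + (0.96)(0.59)² = 0.51418 kg m².
Total I = 2.4187 + 0.009792 + 0.51418 = 2.9427 kg m².

2.94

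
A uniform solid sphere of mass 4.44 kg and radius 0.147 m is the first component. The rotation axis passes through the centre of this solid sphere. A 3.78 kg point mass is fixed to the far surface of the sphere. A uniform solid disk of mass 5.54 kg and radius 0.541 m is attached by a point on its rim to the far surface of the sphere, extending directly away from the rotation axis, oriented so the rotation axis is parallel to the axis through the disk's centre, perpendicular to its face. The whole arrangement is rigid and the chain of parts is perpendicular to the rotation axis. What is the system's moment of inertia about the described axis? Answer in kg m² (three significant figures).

3.55

Solid sphere: I_cm = (2/5)MR² = (2/5)(4.44)(0.147)² = 0.038378 kg m²; axis through the centre, so I = 0.038378 kg m².
Point mass: I_cm = 0; centre at d = 0.147 m, so the parallel axis theorem gives I = 0 + (3.78)(0.147)² = 0.081682 kg m².
Solid disk: I_cm = (1/2)MR² = (1/2)(5.54)(0.541)² = 0.81073 kg m²; centre at d = 0.147 + 0.541 = 0.688 m, so the parallel axis theorem gives I = 0.81073 + (5.54)(0.688)² = 3.4331 kg m².
Total I = 0.038378 + 0.081682 + 3.4331 = 3.5531 kg m².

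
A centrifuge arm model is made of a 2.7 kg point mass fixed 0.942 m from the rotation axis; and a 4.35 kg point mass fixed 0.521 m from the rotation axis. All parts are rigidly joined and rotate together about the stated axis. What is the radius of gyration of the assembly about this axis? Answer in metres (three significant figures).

0.712

Point mass: I_cm = 0; centre at d = 0.942 m, so the parallel axis theorem gives I = 0 + (2.7)(0.942)² = 2.3959 kg·m².
Point mass: I_cm = 0; centre at d = 0.521 m, so the parallel axis theorem gives I = 0 + (4.35)(0.521)² = 1.1808 kg·m².
Total I = 3.5767 kg·m²; total mass M = 7.05 kg.
k = √(I/M) = √(3.5767/7.05) = 0.71227 m.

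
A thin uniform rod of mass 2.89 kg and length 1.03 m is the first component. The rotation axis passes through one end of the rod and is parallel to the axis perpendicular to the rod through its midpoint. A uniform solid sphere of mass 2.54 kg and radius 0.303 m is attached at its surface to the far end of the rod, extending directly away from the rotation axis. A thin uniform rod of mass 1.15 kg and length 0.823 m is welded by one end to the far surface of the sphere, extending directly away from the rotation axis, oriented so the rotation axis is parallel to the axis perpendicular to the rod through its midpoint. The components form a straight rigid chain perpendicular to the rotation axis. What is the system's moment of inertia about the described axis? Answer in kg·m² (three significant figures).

10.5

Thin rod: I_cm = (1/12)ML² = (1/12)(2.89)(1.03)² = 0.2555 kg·m²; centre at d = 0.515 m, so I = I_cm + Md² gives I = 0.2555 + (2.89)(0.515)² = 1.022 kg·m².
Solid sphere: I_cm = (2/5)MR² = (2/5)(2.54)(0.303)² = 0.093278 kg·m²; centre at d = 0.515 + 0.515 + 0.303 = 1.333 m, so I = I_cm + Md² gives I = 0.093278 + (2.54)(1.333)² = 4.6066 kg·m².
Thin rod: I_cm = (1/12)ML² = (1/12)(1.15)(0.823)² = 0.064911 kg·m²; centre at d = 0.515 + 0.515 + 0.303 + 0.303 + 0.4115 = 2.0475 m, so I = I_cm + Md² gives I = 0.064911 + (1.15)(2.0475)² = 4.886 kg·m².
Total I = 1.022 + 4.6066 + 4.886 = 10.515 kg·m².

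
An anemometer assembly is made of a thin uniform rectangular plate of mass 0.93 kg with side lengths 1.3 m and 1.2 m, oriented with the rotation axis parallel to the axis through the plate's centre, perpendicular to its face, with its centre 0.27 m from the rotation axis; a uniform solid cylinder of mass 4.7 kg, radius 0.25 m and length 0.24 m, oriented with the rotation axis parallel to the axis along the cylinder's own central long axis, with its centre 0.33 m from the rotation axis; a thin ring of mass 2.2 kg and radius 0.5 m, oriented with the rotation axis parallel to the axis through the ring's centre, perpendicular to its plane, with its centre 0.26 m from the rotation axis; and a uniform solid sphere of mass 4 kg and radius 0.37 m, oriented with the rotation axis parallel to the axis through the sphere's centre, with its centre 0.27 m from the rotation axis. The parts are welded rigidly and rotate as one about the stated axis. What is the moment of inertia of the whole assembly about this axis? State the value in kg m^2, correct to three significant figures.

Rectangular plate: I_cm = (1/12)M(a²+b²) = (1/12)(0.93)[(1.3)² + (1.2)²] = 0.24257 kg m^2; centre at d = 0.27 m, so the parallel axis theorem gives I = 0.24257 + (0.93)(0.27)² = 0.31037 kg m^2.
Solid cylinder: I_cm = (1/2)MR² = (1/2)(4.7)(0.25)² = 0.14688 kg m^2; centre at d = 0.33 m, so the parallel axis theorem gives I = 0.14688 + (4.7)(0.33)² = 0.65871 kg m^2.
Thin ring: I_cm = MR² = (2.2)(0.5)² = 0.55 kg m^2; centre at d = 0.26 m, so the parallel axis theorem gives I = 0.55 + (2.2)(0.26)² = 0.69872 kg m^2.
Solid sphere: I_cm = (2/5)MR² = (2/5)(4)(0.37)² = 0.21904 kg m^2; centre at d = 0.27 m, so the parallel axis theorem gives I = 0.21904 + (4)(0.27)² = 0.51064 kg m^2.
Total I = 0.31037 + 0.65871 + 0.69872 + 0.51064 = 2.1784 kg m^2.

2.18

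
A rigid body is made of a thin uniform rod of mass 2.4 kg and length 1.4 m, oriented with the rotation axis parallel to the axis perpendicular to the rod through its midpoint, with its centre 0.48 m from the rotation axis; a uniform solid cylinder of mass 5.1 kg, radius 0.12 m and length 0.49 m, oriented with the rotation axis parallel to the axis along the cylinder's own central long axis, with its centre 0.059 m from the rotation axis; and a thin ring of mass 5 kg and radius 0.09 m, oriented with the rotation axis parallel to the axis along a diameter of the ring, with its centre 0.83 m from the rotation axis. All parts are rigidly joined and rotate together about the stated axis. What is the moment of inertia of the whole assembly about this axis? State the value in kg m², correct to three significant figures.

4.46

Thin rod: I_cm = (1/12)ML² = (1/12)(2.4)(1.4)² = 0.392 kg m²; centre at d = 0.48 m, so the parallel axis theorem gives I = 0.392 + (2.4)(0.48)² = 0.94496 kg m².
Solid cylinder: I_cm = (1/2)MR² = (1/2)(5.1)(0.12)² = 0.03672 kg m²; centre at d = 0.059 m, so the parallel axis theorem gives I = 0.03672 + (5.1)(0.059)² = 0.054473 kg m².
Thin ring: I_cm = (1/2)MR² = (1/2)(5)(0.09)² = 0.02025 kg m²; centre at d = 0.83 m, so the parallel axis theorem gives I = 0.02025 + (5)(0.83)² = 3.4647 kg m².
Total I = 0.94496 + 0.054473 + 3.4647 = 4.4642 kg m².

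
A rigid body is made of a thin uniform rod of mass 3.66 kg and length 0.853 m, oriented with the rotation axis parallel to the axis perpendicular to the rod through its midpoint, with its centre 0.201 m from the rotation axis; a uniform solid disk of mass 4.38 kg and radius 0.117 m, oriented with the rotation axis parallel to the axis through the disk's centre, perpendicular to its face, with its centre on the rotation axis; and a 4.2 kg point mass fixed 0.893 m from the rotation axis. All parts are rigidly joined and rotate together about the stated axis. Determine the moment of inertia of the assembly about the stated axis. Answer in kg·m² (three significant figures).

3.75

Thin rod: I_cm = (1/12)ML² = (1/12)(3.66)(0.853)² = 0.22192 kg·m²; centre at d = 0.201 m, so I = I_cm + Md² gives I = 0.22192 + (3.66)(0.201)² = 0.36979 kg·m².
Solid disk: I_cm = (1/2)MR² = (1/2)(4.38)(0.117)² = 0.029979 kg·m²; axis through the centre, so I = 0.029979 kg·m².
Point mass: I_cm = 0; centre at d = 0.893 m, so I = I_cm + Md² gives I = 0 + (4.2)(0.893)² = 3.3493 kg·m².
Total I = 0.36979 + 0.029979 + 3.3493 = 3.7491 kg·m².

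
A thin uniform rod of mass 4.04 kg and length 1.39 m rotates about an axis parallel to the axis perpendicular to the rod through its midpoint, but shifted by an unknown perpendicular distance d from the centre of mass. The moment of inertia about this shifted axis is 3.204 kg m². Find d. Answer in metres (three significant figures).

0.795

About the centre-of-mass axis, I_cm = (1/12)ML² = (1/12)(4.04)(1.39)² = 0.65047 kg m².
Parallel axis theorem: I = I_cm + Md², so Md² = 3.204 − 0.65047 = 2.5535 kg m².
d = √(2.5535 / 4.04) = 0.79502 m.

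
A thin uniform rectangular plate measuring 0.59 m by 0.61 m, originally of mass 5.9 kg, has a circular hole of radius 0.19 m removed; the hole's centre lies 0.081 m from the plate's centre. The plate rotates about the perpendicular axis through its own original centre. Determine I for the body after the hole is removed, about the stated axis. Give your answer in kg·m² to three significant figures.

Unpierced body about its centre: I₀ = (1/12)M(a²+b²) = (1/12)(5.9)[(0.59)² + (0.61)²] = 0.3541 kg·m².
The removed disk has mass m = M·πr²/(ab) = (5.9)·π(0.19)²/(0.59·0.61) = 1.8592 kg (same uniform areal density).
Its moment of inertia about the rotation axis (parallel-axis theorem): I_hole = (1/2)mr² + md² = (1/2)(1.8592)(0.19)² + (1.8592)(0.081)² = 0.045757 kg·m².
Treating the hole as negative mass, I = I₀ − I_hole = 0.3541 − 0.045757 = 0.30834 kg·m².

0.308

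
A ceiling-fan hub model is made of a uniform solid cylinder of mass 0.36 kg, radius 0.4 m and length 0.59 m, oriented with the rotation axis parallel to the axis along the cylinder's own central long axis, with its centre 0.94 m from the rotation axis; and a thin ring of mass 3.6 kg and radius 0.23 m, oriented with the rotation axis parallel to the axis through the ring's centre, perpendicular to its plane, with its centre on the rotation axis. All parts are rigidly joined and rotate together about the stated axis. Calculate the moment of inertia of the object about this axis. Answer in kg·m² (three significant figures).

Solid cylinder: I_cm = (1/2)MR² = (1/2)(0.36)(0.4)² = 0.0288 kg·m²; centre at d = 0.94 m, so the parallel axis theorem gives I = 0.0288 + (0.36)(0.94)² = 0.3469 kg·m².
Thin ring: I_cm = MR² = (3.6)(0.23)² = 0.19044 kg·m²; axis through the centre, so I = 0.19044 kg·m².
Total I = 0.3469 + 0.19044 = 0.53734 kg·m².

0.537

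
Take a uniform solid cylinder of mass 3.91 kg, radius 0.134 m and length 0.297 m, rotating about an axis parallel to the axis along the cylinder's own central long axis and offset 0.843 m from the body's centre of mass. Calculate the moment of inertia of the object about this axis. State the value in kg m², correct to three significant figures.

I_cm = (1/2)MR² = (1/2)(3.91)(0.134)² = 0.035104 kg m²; centre at d = 0.843 m, so the parallel axis theorem gives I = 0.035104 + (3.91)(0.843)² = 2.8137 kg m².

2.81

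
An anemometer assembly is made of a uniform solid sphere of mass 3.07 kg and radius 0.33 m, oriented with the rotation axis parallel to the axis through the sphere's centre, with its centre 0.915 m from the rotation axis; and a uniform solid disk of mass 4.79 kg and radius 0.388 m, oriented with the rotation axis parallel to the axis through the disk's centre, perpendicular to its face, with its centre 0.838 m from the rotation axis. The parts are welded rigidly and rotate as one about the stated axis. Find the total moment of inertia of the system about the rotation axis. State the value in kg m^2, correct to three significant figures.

Solid sphere: I_cm = (2/5)MR² = (2/5)(3.07)(0.33)² = 0.13373 kg m^2; centre at d = 0.915 m, so I = I_cm + Md² gives I = 0.13373 + (3.07)(0.915)² = 2.704 kg m^2.
Solid disk: I_cm = (1/2)MR² = (1/2)(4.79)(0.388)² = 0.36055 kg m^2; centre at d = 0.838 m, so I = I_cm + Md² gives I = 0.36055 + (4.79)(0.838)² = 3.7243 kg m^2.
Total I = 2.704 + 3.7243 = 6.4283 kg m^2.

6.43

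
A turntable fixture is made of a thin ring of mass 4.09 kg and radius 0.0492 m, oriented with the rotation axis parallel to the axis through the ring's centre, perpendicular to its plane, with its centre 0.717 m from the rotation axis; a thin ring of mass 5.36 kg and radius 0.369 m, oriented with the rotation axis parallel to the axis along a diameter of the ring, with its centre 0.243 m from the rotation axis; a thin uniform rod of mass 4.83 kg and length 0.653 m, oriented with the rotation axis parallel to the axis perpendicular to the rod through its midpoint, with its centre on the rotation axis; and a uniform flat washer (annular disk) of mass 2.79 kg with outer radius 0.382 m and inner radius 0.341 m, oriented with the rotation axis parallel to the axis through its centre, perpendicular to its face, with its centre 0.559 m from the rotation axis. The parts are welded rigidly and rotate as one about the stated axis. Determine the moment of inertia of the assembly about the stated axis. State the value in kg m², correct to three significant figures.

4.20

Thin ring: I_cm = MR² = (4.09)(0.0492)² = 0.0099004 kg m²; centre at d = 0.717 m, so the parallel axis theorem gives I = 0.0099004 + (4.09)(0.717)² = 2.1125 kg m².
Thin ring: I_cm = (1/2)MR² = (1/2)(5.36)(0.369)² = 0.36491 kg m²; centre at d = 0.243 m, so the parallel axis theorem gives I = 0.36491 + (5.36)(0.243)² = 0.68141 kg m².
Thin rod: I_cm = (1/12)ML² = (1/12)(4.83)(0.653)² = 0.17163 kg m²; axis through the centre, so I = 0.17163 kg m².
Annular disk: I_cm = (1/2)M(R²+r²) = (1/2)(2.79)[(0.382)² + (0.341)²] = 0.36578 kg m²; centre at d = 0.559 m, so the parallel axis theorem gives I = 0.36578 + (2.79)(0.559)² = 1.2376 kg m².
Total I = 2.1125 + 0.68141 + 0.17163 + 1.2376 = 4.2032 kg m².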